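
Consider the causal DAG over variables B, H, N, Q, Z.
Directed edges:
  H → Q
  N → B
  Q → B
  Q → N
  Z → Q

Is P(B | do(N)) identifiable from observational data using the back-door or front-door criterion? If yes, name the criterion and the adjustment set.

desc(N)\{N}={B}; candidates ⊆ {H,Q,Z}.
size 0: {}; under {} N still reaches {B,H,Q,Z} ∋ B.
{Q}: N⊥B given {Q} in G with N→· removed — back-door holds.
P(B|do(N)) = Σ_{Q} P(B|N,Q)·P(Q).

P(B|do(N)): backdoor, adjust for {Q}.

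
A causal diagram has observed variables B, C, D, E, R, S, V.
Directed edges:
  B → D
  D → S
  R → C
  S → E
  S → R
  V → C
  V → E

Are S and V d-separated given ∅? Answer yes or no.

Bayes-Ball from S | ∅ reaches {B,C,D,E,R}.
V ∉ reach(S|∅) ⇒ S ⊥ V | ∅.

Yes — S ⊥ V | ∅.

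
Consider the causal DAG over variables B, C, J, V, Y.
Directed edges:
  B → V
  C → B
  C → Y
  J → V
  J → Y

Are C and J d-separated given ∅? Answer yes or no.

Yes — C ⊥ J | ∅.

Bayes-Ball from C | ∅ reaches {B,V,Y}.
J ∉ reach(C|∅) ⇒ C ⊥ J | ∅.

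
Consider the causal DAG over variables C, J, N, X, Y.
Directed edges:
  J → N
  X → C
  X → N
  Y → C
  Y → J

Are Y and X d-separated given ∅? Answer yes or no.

Yes — Y ⊥ X | ∅.

Bayes-Ball from Y | ∅ reaches {C,J,N}.
X ∉ reach(Y|∅) ⇒ Y ⊥ X | ∅.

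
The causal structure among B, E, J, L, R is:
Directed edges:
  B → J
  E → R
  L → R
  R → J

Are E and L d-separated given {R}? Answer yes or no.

No — E and L are d-connected given {R}.

Bayes-Ball from E | {R} reaches {L}.
L ∈ reach(E|{R}) ⇒ E ⊥̸ L | {R}.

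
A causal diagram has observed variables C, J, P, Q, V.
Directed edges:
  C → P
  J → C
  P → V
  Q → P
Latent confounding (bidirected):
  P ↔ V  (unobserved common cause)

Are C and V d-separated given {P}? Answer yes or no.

Bayes-Ball from C | {P} reaches {J,Q,V}.
V ∈ reach(C|{P}) ⇒ C ⊥̸ V | {P}.

No — C and V are d-connected given {P}.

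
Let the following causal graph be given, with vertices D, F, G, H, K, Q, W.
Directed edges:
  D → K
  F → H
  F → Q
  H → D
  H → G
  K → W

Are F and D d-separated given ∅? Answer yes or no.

No — F and D are d-connected given ∅.

Bayes-Ball from F | ∅ reaches {D,G,H,K,Q,W}.
D ∈ reach(F|∅) ⇒ F ⊥̸ D | ∅.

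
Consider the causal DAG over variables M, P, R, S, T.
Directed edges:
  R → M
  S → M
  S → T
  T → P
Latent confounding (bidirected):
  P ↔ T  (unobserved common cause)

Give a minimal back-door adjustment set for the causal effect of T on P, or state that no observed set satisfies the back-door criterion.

desc(T)\{T}={P}; candidates ⊆ {M,R,S}.
T↔P: latent back-door arc(s) into T.
size 0: {}; under {} T still reaches {M,P,S} ∋ P.
size 1: {M}, {R}, {S}; under {M} T still reaches {P,R,S} ∋ P.
size 2: {M,R}, {M,S}, {R,S}; under {M,R} T still reaches {P,S} ∋ P.
T↔P cannot be blocked by any observed set — no back-door set.

T→P: no observed back-door set.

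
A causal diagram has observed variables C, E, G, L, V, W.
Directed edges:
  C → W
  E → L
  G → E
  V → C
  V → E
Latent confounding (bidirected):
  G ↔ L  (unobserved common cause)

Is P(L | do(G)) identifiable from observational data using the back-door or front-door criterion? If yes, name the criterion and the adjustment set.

desc(G)\{G}={E,L}; candidates ⊆ {C,V,W}.
G↔L: latent back-door arc(s) into G.
size 0: {}; under {} G still reaches {L} ∋ L.
size 1: {C}, {V}, {W}; under {C} G still reaches {L} ∋ L.
size 2: {C,V}, {C,W}, {V,W}; under {C,V} G still reaches {L} ∋ L.
G↔L cannot be blocked by any observed set — no back-door set.
{E}: (i) intercepts every directed G→L path; (ii) no back-door G→{E}; (iii) {G} blocks every back-door {E}→L. Front-door holds.
P(L|do(G)) = Σ_{E} P(E|G) Σ_{G'} P(L|E,G')P(G').

P(L|do(G)): frontdoor, adjust for {E}.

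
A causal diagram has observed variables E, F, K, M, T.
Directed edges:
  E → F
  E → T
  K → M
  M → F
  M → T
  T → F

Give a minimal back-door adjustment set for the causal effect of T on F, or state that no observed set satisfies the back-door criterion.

T→F: minimal back-door set {E, M}.

desc(T)\{T}={F}; candidates ⊆ {E,K,M}.
size 0: {}; under {} T still reaches {E,F,K,M} ∋ F.
size 1: {E}, {K}, {M}; under {E} T still reaches {F,K,M} ∋ F.
{E,M}: T⊥F given {E,M} in G with T→· removed — back-door holds.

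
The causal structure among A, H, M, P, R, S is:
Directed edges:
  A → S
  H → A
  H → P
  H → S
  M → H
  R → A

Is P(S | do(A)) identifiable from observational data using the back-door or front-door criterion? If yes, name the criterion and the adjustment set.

desc(A)\{A}={S}; candidates ⊆ {H,M,P,R}.
size 0: {}; under {} A still reaches {H,M,P,R,S} ∋ S.
{H}: A⊥S given {H} in G with A→· removed — back-door holds.
P(S|do(A)) = Σ_{H} P(S|A,H)·P(H).

P(S|do(A)): backdoor, adjust for {H}.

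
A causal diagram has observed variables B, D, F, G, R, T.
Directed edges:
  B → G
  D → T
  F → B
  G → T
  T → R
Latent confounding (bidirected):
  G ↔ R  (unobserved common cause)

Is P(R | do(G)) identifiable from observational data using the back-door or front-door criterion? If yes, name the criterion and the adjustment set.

desc(G)\{G}={R,T}; candidates ⊆ {B,D,F}.
G↔R: latent back-door arc(s) into G.
size 0: {}; under {} G still reaches {B,F,R} ∋ R.
size 1: {B}, {D}, {F}; under {B} G still reaches {R} ∋ R.
size 2: {B,D}, {B,F}, {D,F}; under {B,D} G still reaches {R} ∋ R.
G↔R cannot be blocked by any observed set — no back-door set.
{T}: (i) intercepts every directed G→R path; (ii) no back-door G→{T}; (iii) {G} blocks every back-door {T}→R. Front-door holds.
P(R|do(G)) = Σ_{T} P(T|G) Σ_{G'} P(R|T,G')P(G').

P(R|do(G)): frontdoor, adjust for {T}.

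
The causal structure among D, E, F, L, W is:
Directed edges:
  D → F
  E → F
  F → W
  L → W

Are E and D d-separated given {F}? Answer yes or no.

Bayes-Ball from E | {F} reaches {D}.
D ∈ reach(E|{F}) ⇒ E ⊥̸ D | {F}.

No — E and D are d-connected given {F}.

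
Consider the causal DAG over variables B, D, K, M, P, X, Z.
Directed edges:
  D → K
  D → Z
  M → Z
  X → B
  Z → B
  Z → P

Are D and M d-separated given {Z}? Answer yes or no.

No — D and M are d-connected given {Z}.

Bayes-Ball from D | {Z} reaches {K,M}.
M ∈ reach(D|{Z}) ⇒ D ⊥̸ M | {Z}.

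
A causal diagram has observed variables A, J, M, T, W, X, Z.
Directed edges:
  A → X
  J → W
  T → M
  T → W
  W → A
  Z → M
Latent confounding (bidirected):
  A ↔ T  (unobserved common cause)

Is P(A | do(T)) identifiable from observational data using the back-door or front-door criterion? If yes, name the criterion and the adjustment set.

desc(T)\{T}={A,M,W,X}; candidates ⊆ {J,Z}.
T↔A: latent back-door arc(s) into T.
size 0: {}; under {} T still reaches {A,X} ∋ A.
size 1: {J}, {Z}; under {J} T still reaches {A,X} ∋ A.
size 2: {J,Z}; under {J,Z} T still reaches {A,X} ∋ A.
T↔A cannot be blocked by any observed set — no back-door set.
{W}: (i) intercepts every directed T→A path; (ii) no back-door T→{W}; (iii) {T} blocks every back-door {W}→A. Front-door holds.
P(A|do(T)) = Σ_{W} P(W|T) Σ_{T'} P(A|W,T')P(T').

P(A|do(T)): frontdoor, adjust for {W}.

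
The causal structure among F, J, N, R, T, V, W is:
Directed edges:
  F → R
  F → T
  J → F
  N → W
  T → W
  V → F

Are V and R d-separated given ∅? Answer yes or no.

Bayes-Ball from V | ∅ reaches {F,R,T,W}.
R ∈ reach(V|∅) ⇒ V ⊥̸ R | ∅.

No — V and R are d-connected given ∅.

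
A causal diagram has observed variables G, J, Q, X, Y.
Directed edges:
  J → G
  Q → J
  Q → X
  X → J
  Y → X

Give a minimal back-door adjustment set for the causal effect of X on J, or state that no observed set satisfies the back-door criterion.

X→J: minimal back-door set {Q}.

desc(X)\{X}={G,J}; candidates ⊆ {Q,Y}.
size 0: {}; under {} X still reaches {G,J,Q,Y} ∋ J.
{Q}: X⊥J given {Q} in G with X→· removed — back-door holds.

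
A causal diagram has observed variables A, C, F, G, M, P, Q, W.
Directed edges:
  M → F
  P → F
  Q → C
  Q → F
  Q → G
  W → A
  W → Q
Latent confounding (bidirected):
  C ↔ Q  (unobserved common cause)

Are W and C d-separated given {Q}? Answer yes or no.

No — W and C are d-connected given {Q}.

Bayes-Ball from W | {Q} reaches {A,C}.
C ∈ reach(W|{Q}) ⇒ W ⊥̸ C | {Q}.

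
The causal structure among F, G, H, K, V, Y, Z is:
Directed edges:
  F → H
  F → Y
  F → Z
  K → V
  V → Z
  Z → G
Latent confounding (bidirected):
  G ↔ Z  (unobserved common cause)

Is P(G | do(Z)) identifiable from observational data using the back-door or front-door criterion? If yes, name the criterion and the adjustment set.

desc(Z)\{Z}={G}; candidates ⊆ {F,H,K,V,Y}.
Z↔G: latent back-door arc(s) into Z.
size 0: {}; under {} Z still reaches {F,G,H,K,V,Y} ∋ G.
size 1: {F}, {H}, {K} …(+2); under {F} Z still reaches {G,K,V} ∋ G.
size 2: {F,H}, {F,K}, {F,V} …(+7); under {F,H} Z still reaches {G,K,V} ∋ G.
Z↔G cannot be blocked by any observed set — no back-door set.
No mediator lies on a directed Z→…→G path.
Neither criterion identifies P(G|do(Z)) in this graph.

P(G|do(Z)): not identifiable (no BD/FD set).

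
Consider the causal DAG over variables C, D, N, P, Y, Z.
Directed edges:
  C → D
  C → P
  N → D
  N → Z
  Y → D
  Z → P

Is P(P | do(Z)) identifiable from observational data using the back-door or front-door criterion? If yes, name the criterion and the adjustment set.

P(P|do(Z)): backdoor, adjust for ∅.

desc(Z)\{Z}={P}; candidates ⊆ {C,D,N,Y}.
∅: Z⊥P given ∅ in G with Z→· removed — back-door holds.
P(P|do(Z)) = P(P|Z) — no adjustment needed.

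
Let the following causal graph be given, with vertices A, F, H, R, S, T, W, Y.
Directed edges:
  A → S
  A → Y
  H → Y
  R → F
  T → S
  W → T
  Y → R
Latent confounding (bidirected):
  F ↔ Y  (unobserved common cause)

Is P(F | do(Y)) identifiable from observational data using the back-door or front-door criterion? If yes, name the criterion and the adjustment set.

desc(Y)\{Y}={F,R}; candidates ⊆ {A,H,S,T,W}.
Y↔F: latent back-door arc(s) into Y.
size 0: {}; under {} Y still reaches {A,F,H,S} ∋ F.
size 1: {A}, {H}, {S} …(+2); under {A} Y still reaches {F,H} ∋ F.
size 2: {A,H}, {A,S}, {A,T} …(+7); under {A,H} Y still reaches {F} ∋ F.
Y↔F cannot be blocked by any observed set — no back-door set.
{R}: (i) intercepts every directed Y→F path; (ii) no back-door Y→{R}; (iii) {Y} blocks every back-door {R}→F. Front-door holds.
P(F|do(Y)) = Σ_{R} P(R|Y) Σ_{Y'} P(F|R,Y')P(Y').

P(F|do(Y)): frontdoor, adjust for {R}.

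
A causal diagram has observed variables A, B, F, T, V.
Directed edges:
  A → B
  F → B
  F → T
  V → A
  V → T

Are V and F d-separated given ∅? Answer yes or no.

Yes — V ⊥ F | ∅.

Bayes-Ball from V | ∅ reaches {A,B,T}.
F ∉ reach(V|∅) ⇒ V ⊥ F | ∅.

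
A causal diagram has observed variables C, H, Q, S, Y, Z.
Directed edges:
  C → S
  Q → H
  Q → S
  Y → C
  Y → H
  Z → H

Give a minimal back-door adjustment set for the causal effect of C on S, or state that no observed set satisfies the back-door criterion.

desc(C)\{C}={S}; candidates ⊆ {H,Q,Y,Z}.
∅: C⊥S given ∅ in G with C→· removed — back-door holds.

C→S: minimal back-door set ∅.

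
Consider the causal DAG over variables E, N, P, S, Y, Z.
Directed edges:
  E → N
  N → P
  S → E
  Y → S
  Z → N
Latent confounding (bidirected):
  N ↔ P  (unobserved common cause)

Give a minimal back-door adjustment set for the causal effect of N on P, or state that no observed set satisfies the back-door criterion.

desc(N)\{N}={P}; candidates ⊆ {E,S,Y,Z}.
N↔P: latent back-door arc(s) into N.
size 0: {}; under {} N still reaches {E,P,S,Y,Z} ∋ P.
size 1: {E}, {S}, {Y} …(+1); under {E} N still reaches {P,Z} ∋ P.
size 2: {E,S}, {E,Y}, {E,Z} …(+3); under {E,S} N still reaches {P,Z} ∋ P.
N↔P cannot be blocked by any observed set — no back-door set.

N→P: no observed back-door set.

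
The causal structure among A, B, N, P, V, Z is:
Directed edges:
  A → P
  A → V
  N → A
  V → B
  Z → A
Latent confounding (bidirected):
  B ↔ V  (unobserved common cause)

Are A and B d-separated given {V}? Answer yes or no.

No — A and B are d-connected given {V}.

Bayes-Ball from A | {V} reaches {B,N,P,Z}.
B ∈ reach(A|{V}) ⇒ A ⊥̸ B | {V}.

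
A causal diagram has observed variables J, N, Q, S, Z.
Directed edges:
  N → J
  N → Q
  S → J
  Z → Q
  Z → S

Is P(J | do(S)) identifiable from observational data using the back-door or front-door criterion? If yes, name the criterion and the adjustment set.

desc(S)\{S}={J}; candidates ⊆ {N,Q,Z}.
∅: S⊥J given ∅ in G with S→· removed — back-door holds.
P(J|do(S)) = P(J|S) — no adjustment needed.

P(J|do(S)): backdoor, adjust for ∅.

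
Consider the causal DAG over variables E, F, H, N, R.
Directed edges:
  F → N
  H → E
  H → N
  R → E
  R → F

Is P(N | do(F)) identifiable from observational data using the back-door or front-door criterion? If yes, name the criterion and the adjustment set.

P(N|do(F)): backdoor, adjust for ∅.

desc(F)\{F}={N}; candidates ⊆ {E,H,R}.
∅: F⊥N given ∅ in G with F→· removed — back-door holds.
P(N|do(F)) = P(N|F) — no adjustment needed.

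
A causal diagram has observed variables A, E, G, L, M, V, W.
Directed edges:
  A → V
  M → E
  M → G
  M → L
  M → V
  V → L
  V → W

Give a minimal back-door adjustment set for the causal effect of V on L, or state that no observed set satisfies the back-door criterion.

V→L: minimal back-door set {M}.

desc(V)\{V}={L,W}; candidates ⊆ {A,E,G,M}.
size 0: {}; under {} V still reaches {A,E,G,L,M} ∋ L.
{M}: V⊥L given {M} in G with V→· removed — back-door holds.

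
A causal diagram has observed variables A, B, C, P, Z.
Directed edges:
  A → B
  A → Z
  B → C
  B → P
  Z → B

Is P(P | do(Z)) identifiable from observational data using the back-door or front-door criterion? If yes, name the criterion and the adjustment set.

P(P|do(Z)): backdoor, adjust for {A}.

desc(Z)\{Z}={B,C,P}; candidates ⊆ {A}.
size 0: {}; under {} Z still reaches {A,B,C,P} ∋ P.
{A}: Z⊥P given {A} in G with Z→· removed — back-door holds.
P(P|do(Z)) = Σ_{A} P(P|Z,A)·P(A).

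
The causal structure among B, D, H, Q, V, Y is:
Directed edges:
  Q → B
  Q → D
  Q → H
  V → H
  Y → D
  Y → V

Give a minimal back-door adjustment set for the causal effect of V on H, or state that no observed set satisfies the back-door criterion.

V→H: minimal back-door set ∅.

desc(V)\{V}={H}; candidates ⊆ {B,D,Q,Y}.
∅: V⊥H given ∅ in G with V→· removed — back-door holds.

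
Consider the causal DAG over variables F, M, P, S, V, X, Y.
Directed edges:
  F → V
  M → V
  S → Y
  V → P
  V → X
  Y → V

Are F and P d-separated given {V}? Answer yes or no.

Bayes-Ball from F | {V} reaches {M,S,Y}.
P ∉ reach(F|{V}) ⇒ F ⊥ P | {V}.

Yes — F ⊥ P | {V}.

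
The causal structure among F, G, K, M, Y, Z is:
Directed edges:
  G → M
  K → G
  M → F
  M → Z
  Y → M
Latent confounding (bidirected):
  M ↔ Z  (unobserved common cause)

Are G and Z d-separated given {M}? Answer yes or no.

Bayes-Ball from G | {M} reaches {K,Y,Z}.
Z ∈ reach(G|{M}) ⇒ G ⊥̸ Z | {M}.

No — G and Z are d-connected given {M}.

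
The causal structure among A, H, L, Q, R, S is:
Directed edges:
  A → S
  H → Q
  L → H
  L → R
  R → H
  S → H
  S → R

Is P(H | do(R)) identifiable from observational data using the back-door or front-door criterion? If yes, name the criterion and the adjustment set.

desc(R)\{R}={H,Q}; candidates ⊆ {A,L,S}.
size 0: {}; under {} R still reaches {A,H,L,Q,S} ∋ H.
size 1: {A}, {L}, {S}; under {A} R still reaches {H,L,Q,S} ∋ H.
{L,S}: R⊥H given {L,S} in G with R→· removed — back-door holds.
P(H|do(R)) = Σ_{L,S} P(H|R,L,S)·P(L,S).

P(H|do(R)): backdoor, adjust for {L, S}.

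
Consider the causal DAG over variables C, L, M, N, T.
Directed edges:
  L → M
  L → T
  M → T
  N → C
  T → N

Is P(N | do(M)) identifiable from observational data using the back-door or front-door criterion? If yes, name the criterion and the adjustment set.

P(N|do(M)): backdoor, adjust for {L}.

desc(M)\{M}={C,N,T}; candidates ⊆ {L}.
size 0: {}; under {} M still reaches {C,L,N,T} ∋ N.
{L}: M⊥N given {L} in G with M→· removed — back-door holds.
P(N|do(M)) = Σ_{L} P(N|M,L)·P(L).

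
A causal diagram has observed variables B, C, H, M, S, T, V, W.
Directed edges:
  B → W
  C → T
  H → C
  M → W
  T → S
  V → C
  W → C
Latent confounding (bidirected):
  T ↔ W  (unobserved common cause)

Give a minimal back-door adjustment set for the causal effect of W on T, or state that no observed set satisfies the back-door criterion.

W→T: no observed back-door set.

desc(W)\{W}={C,S,T}; candidates ⊆ {B,H,M,V}.
W↔T: latent back-door arc(s) into W.
size 0: {}; under {} W still reaches {B,M,S,T} ∋ T.
size 1: {B}, {H}, {M} …(+1); under {B} W still reaches {M,S,T} ∋ T.
size 2: {B,H}, {B,M}, {B,V} …(+3); under {B,H} W still reaches {M,S,T} ∋ T.
W↔T cannot be blocked by any observed set — no back-door set.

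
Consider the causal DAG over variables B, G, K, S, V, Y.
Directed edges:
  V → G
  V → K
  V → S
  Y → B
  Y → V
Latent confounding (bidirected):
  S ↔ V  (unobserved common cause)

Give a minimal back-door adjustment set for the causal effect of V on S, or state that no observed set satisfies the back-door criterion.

desc(V)\{V}={G,K,S}; candidates ⊆ {B,Y}.
V↔S: latent back-door arc(s) into V.
size 0: {}; under {} V still reaches {B,S,Y} ∋ S.
size 1: {B}, {Y}; under {B} V still reaches {S,Y} ∋ S.
size 2: {B,Y}; under {B,Y} V still reaches {S} ∋ S.
V↔S cannot be blocked by any observed set — no back-door set.

V→S: no observed back-door set.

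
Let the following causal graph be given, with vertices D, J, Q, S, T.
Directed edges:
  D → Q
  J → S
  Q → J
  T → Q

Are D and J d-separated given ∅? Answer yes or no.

Bayes-Ball from D | ∅ reaches {J,Q,S}.
J ∈ reach(D|∅) ⇒ D ⊥̸ J | ∅.

No — D and J are d-connected given ∅.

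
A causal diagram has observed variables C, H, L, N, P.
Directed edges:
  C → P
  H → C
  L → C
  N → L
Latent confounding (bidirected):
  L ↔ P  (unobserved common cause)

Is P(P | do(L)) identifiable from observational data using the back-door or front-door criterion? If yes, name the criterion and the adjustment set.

desc(L)\{L}={C,P}; candidates ⊆ {H,N}.
L↔P: latent back-door arc(s) into L.
size 0: {}; under {} L still reaches {N,P} ∋ P.
size 1: {H}, {N}; under {H} L still reaches {N,P} ∋ P.
size 2: {H,N}; under {H,N} L still reaches {P} ∋ P.
L↔P cannot be blocked by any observed set — no back-door set.
{C}: (i) intercepts every directed L→P path; (ii) no back-door L→{C}; (iii) {L} blocks every back-door {C}→P. Front-door holds.
P(P|do(L)) = Σ_{C} P(C|L) Σ_{L'} P(P|C,L')P(L').

P(P|do(L)): frontdoor, adjust for {C}.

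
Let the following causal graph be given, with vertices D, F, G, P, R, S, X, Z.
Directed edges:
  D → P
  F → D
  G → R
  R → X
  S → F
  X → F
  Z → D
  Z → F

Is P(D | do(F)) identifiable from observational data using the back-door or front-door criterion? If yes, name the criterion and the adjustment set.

desc(F)\{F}={D,P}; candidates ⊆ {G,R,S,X,Z}.
size 0: {}; under {} F still reaches {D,G,P,R,S,X,Z} ∋ D.
{Z}: F⊥D given {Z} in G with F→· removed — back-door holds.
P(D|do(F)) = Σ_{Z} P(D|F,Z)·P(Z).

P(D|do(F)): backdoor, adjust for {Z}.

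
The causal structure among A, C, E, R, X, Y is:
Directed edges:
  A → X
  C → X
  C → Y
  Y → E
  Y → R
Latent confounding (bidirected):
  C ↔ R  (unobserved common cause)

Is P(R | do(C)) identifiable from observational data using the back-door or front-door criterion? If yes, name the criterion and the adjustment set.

desc(C)\{C}={E,R,X,Y}; candidates ⊆ {A}.
C↔R: latent back-door arc(s) into C.
size 0: {}; under {} C still reaches {R} ∋ R.
size 1: {A}; under {A} C still reaches {R} ∋ R.
C↔R cannot be blocked by any observed set — no back-door set.
{Y}: (i) intercepts every directed C→R path; (ii) no back-door C→{Y}; (iii) {C} blocks every back-door {Y}→R. Front-door holds.
P(R|do(C)) = Σ_{Y} P(Y|C) Σ_{C'} P(R|Y,C')P(C').

P(R|do(C)): frontdoor, adjust for {Y}.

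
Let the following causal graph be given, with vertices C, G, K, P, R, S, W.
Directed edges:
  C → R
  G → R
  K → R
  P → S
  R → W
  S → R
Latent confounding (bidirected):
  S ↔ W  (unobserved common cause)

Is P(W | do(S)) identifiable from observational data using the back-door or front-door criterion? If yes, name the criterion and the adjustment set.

P(W|do(S)): frontdoor, adjust for {R}.

desc(S)\{S}={R,W}; candidates ⊆ {C,G,K,P}.
S↔W: latent back-door arc(s) into S.
size 0: {}; under {} S still reaches {P,W} ∋ W.
size 1: {C}, {G}, {K} …(+1); under {C} S still reaches {P,W} ∋ W.
size 2: {C,G}, {C,K}, {C,P} …(+3); under {C,G} S still reaches {P,W} ∋ W.
S↔W cannot be blocked by any observed set — no back-door set.
{R}: (i) intercepts every directed S→W path; (ii) no back-door S→{R}; (iii) {S} blocks every back-door {R}→W. Front-door holds.
P(W|do(S)) = Σ_{R} P(R|S) Σ_{S'} P(W|R,S')P(S').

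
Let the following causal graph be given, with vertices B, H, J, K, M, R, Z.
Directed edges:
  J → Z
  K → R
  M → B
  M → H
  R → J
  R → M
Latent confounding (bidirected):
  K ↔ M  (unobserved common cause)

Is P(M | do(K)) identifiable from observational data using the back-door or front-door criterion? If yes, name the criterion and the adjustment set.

desc(K)\{K}={B,H,J,M,R,Z}; candidates ⊆ {—}.
K↔M: latent back-door arc(s) into K.
size 0: {}; under {} K still reaches {B,H,M} ∋ M.
K↔M cannot be blocked by any observed set — no back-door set.
{R}: (i) intercepts every directed K→M path; (ii) no back-door K→{R}; (iii) {K} blocks every back-door {R}→M. Front-door holds.
P(M|do(K)) = Σ_{R} P(R|K) Σ_{K'} P(M|R,K')P(K').

P(M|do(K)): frontdoor, adjust for {R}.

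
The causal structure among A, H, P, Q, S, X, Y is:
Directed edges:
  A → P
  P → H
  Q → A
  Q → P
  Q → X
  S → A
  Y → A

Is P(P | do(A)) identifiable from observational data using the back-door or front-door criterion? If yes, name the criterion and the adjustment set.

P(P|do(A)): backdoor, adjust for {Q}.

desc(A)\{A}={H,P}; candidates ⊆ {Q,S,X,Y}.
size 0: {}; under {} A still reaches {H,P,Q,S,X,Y} ∋ P.
{Q}: A⊥P given {Q} in G with A→· removed — back-door holds.
P(P|do(A)) = Σ_{Q} P(P|A,Q)·P(Q).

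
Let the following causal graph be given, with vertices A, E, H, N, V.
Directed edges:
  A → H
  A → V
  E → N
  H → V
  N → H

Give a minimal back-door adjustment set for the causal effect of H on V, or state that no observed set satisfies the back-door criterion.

H→V: minimal back-door set {A}.

desc(H)\{H}={V}; candidates ⊆ {A,E,N}.
size 0: {}; under {} H still reaches {A,E,N,V} ∋ V.
{A}: H⊥V given {A} in G with H→· removed — back-door holds.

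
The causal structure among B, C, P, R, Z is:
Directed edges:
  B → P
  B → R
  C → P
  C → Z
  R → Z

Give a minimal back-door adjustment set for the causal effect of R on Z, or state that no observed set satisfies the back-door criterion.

desc(R)\{R}={Z}; candidates ⊆ {B,C,P}.
∅: R⊥Z given ∅ in G with R→· removed — back-door holds.

R→Z: minimal back-door set ∅.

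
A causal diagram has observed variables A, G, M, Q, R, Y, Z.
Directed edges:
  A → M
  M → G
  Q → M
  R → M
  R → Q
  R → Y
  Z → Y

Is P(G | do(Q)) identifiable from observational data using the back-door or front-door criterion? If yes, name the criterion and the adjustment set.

desc(Q)\{Q}={G,M}; candidates ⊆ {A,R,Y,Z}.
size 0: {}; under {} Q still reaches {G,M,R,Y} ∋ G.
{R}: Q⊥G given {R} in G with Q→· removed — back-door holds.
P(G|do(Q)) = Σ_{R} P(G|Q,R)·P(R).

P(G|do(Q)): backdoor, adjust for {R}.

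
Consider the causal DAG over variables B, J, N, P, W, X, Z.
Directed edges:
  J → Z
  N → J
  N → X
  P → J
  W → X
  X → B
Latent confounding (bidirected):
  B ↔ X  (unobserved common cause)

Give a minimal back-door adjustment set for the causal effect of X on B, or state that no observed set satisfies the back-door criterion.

X→B: no observed back-door set.

desc(X)\{X}={B}; candidates ⊆ {J,N,P,W,Z}.
X↔B: latent back-door arc(s) into X.
size 0: {}; under {} X still reaches {B,J,N,W,Z} ∋ B.
size 1: {J}, {N}, {P} …(+2); under {J} X still reaches {B,N,P,W} ∋ B.
size 2: {J,N}, {J,P}, {J,W} …(+7); under {J,N} X still reaches {B,W} ∋ B.
X↔B cannot be blocked by any observed set — no back-door set.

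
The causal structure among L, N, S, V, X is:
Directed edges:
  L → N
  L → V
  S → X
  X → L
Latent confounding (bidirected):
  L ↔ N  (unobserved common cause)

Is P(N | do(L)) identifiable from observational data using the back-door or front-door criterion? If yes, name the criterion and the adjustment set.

desc(L)\{L}={N,V}; candidates ⊆ {S,X}.
L↔N: latent back-door arc(s) into L.
size 0: {}; under {} L still reaches {N,S,X} ∋ N.
size 1: {S}, {X}; under {S} L still reaches {N,X} ∋ N.
size 2: {S,X}; under {S,X} L still reaches {N} ∋ N.
L↔N cannot be blocked by any observed set — no back-door set.
No mediator lies on a directed L→…→N path.
Neither criterion identifies P(N|do(L)) in this graph.

P(N|do(L)): not identifiable (no BD/FD set).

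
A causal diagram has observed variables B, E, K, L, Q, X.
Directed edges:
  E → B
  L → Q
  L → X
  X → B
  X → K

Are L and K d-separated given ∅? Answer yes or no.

No — L and K are d-connected given ∅.

Bayes-Ball from L | ∅ reaches {B,K,Q,X}.
K ∈ reach(L|∅) ⇒ L ⊥̸ K | ∅.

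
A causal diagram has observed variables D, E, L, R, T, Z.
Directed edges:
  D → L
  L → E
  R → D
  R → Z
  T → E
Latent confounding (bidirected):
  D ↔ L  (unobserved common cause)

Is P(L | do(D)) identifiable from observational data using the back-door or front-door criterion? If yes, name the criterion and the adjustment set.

P(L|do(D)): not identifiable (no BD/FD set).

desc(D)\{D}={E,L}; candidates ⊆ {R,T,Z}.
D↔L: latent back-door arc(s) into D.
size 0: {}; under {} D still reaches {E,L,R,Z} ∋ L.
size 1: {R}, {T}, {Z}; under {R} D still reaches {E,L} ∋ L.
size 2: {R,T}, {R,Z}, {T,Z}; under {R,T} D still reaches {E,L} ∋ L.
D↔L cannot be blocked by any observed set — no back-door set.
No mediator lies on a directed D→…→L path.
Neither criterion identifies P(L|do(D)) in this graph.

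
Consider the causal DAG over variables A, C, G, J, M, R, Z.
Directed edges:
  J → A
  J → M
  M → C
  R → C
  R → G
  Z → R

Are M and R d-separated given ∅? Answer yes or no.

Yes — M ⊥ R | ∅.

Bayes-Ball from M | ∅ reaches {A,C,J}.
R ∉ reach(M|∅) ⇒ M ⊥ R | ∅.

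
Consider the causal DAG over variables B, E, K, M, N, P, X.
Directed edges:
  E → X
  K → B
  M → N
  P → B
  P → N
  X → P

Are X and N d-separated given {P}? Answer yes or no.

Bayes-Ball from X | {P} reaches {E}.
N ∉ reach(X|{P}) ⇒ X ⊥ N | {P}.

Yes — X ⊥ N | {P}.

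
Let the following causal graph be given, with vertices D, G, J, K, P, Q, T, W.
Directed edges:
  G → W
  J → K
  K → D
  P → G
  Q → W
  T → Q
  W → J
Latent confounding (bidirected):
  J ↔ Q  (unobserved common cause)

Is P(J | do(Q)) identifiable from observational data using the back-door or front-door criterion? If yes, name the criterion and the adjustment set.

P(J|do(Q)): frontdoor, adjust for {W}.

desc(Q)\{Q}={D,J,K,W}; candidates ⊆ {G,P,T}.
Q↔J: latent back-door arc(s) into Q.
size 0: {}; under {} Q still reaches {D,J,K,T} ∋ J.
size 1: {G}, {P}, {T}; under {G} Q still reaches {D,J,K,T} ∋ J.
size 2: {G,P}, {G,T}, {P,T}; under {G,P} Q still reaches {D,J,K,T} ∋ J.
Q↔J cannot be blocked by any observed set — no back-door set.
{W}: (i) intercepts every directed Q→J path; (ii) no back-door Q→{W}; (iii) {Q} blocks every back-door {W}→J. Front-door holds.
P(J|do(Q)) = Σ_{W} P(W|Q) Σ_{Q'} P(J|W,Q')P(Q').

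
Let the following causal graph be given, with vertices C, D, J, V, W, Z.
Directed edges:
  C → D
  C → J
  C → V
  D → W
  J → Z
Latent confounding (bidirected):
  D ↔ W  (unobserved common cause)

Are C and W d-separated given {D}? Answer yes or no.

No — C and W are d-connected given {D}.

Bayes-Ball from C | {D} reaches {J,V,W,Z}.
W ∈ reach(C|{D}) ⇒ C ⊥̸ W | {D}.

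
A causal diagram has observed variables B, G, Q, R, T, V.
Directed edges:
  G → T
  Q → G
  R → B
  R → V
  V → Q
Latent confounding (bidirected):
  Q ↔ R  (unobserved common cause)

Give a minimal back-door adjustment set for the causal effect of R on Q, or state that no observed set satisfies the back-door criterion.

R→Q: no observed back-door set.

desc(R)\{R}={B,G,Q,T,V}; candidates ⊆ {—}.
R↔Q: latent back-door arc(s) into R.
size 0: {}; under {} R still reaches {G,Q,T} ∋ Q.
R↔Q cannot be blocked by any observed set — no back-door set.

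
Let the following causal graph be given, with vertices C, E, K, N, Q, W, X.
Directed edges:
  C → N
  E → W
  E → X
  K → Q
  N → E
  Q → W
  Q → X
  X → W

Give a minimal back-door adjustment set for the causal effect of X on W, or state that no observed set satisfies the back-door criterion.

desc(X)\{X}={W}; candidates ⊆ {C,E,K,N,Q}.
size 0: {}; under {} X still reaches {C,E,K,N,Q,W} ∋ W.
size 1: {C}, {E}, {K} …(+2); under {C} X still reaches {E,K,N,Q,W} ∋ W.
{E,Q}: X⊥W given {E,Q} in G with X→· removed — back-door holds.

X→W: minimal back-door set {E, Q}.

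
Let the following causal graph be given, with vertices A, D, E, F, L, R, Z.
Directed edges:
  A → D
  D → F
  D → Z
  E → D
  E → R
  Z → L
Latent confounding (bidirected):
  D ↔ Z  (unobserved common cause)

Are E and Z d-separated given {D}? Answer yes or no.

Bayes-Ball from E | {D} reaches {A,L,R,Z}.
Z ∈ reach(E|{D}) ⇒ E ⊥̸ Z | {D}.

No — E and Z are d-connected given {D}.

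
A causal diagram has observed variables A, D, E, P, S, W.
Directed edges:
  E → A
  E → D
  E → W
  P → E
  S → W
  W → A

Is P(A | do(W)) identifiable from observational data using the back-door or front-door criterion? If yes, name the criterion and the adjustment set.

desc(W)\{W}={A}; candidates ⊆ {D,E,P,S}.
size 0: {}; under {} W still reaches {A,D,E,P,S} ∋ A.
{E}: W⊥A given {E} in G with W→· removed — back-door holds.
P(A|do(W)) = Σ_{E} P(A|W,E)·P(E).

P(A|do(W)): backdoor, adjust for {E}.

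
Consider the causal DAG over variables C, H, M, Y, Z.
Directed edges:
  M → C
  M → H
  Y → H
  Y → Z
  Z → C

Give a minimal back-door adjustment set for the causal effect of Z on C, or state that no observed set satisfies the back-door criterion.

Z→C: minimal back-door set ∅.

desc(Z)\{Z}={C}; candidates ⊆ {H,M,Y}.
∅: Z⊥C given ∅ in G with Z→· removed — back-door holds.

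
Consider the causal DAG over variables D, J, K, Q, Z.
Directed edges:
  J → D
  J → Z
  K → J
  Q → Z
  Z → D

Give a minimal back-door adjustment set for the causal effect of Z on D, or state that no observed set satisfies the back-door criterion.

desc(Z)\{Z}={D}; candidates ⊆ {J,K,Q}.
size 0: {}; under {} Z still reaches {D,J,K,Q} ∋ D.
{J}: Z⊥D given {J} in G with Z→· removed — back-door holds.

Z→D: minimal back-door set {J}.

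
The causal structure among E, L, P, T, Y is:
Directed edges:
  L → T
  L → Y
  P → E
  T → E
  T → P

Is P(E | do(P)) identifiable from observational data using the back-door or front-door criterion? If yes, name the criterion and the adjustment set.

desc(P)\{P}={E}; candidates ⊆ {L,T,Y}.
size 0: {}; under {} P still reaches {E,L,T,Y} ∋ E.
{T}: P⊥E given {T} in G with P→· removed — back-door holds.
P(E|do(P)) = Σ_{T} P(E|P,T)·P(T).

P(E|do(P)): backdoor, adjust for {T}.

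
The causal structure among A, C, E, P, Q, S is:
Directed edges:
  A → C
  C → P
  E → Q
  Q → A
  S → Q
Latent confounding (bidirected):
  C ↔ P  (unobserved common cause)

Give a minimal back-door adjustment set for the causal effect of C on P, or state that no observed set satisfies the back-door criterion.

desc(C)\{C}={P}; candidates ⊆ {A,E,Q,S}.
C↔P: latent back-door arc(s) into C.
size 0: {}; under {} C still reaches {A,E,P,Q,S} ∋ P.
size 1: {A}, {E}, {Q} …(+1); under {A} C still reaches {P} ∋ P.
size 2: {A,E}, {A,Q}, {A,S} …(+3); under {A,E} C still reaches {P} ∋ P.
C↔P cannot be blocked by any observed set — no back-door set.

C→P: no observed back-door set.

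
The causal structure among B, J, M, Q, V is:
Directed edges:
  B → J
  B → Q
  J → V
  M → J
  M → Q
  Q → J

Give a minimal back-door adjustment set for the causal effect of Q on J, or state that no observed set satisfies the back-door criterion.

Q→J: minimal back-door set {B, M}.

desc(Q)\{Q}={J,V}; candidates ⊆ {B,M}.
size 0: {}; under {} Q still reaches {B,J,M,V} ∋ J.
size 1: {B}, {M}; under {B} Q still reaches {J,M,V} ∋ J.
{B,M}: Q⊥J given {B,M} in G with Q→· removed — back-door holds.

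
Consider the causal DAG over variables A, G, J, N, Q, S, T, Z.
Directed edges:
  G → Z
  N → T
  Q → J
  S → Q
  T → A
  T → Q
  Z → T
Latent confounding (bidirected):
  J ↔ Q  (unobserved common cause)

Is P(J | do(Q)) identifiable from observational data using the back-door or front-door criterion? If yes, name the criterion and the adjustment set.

desc(Q)\{Q}={J}; candidates ⊆ {A,G,N,S,T,Z}.
Q↔J: latent back-door arc(s) into Q.
size 0: {}; under {} Q still reaches {A,G,J,N,S,T,Z} ∋ J.
size 1: {A}, {G}, {N} …(+3); under {A} Q still reaches {G,J,N,S,T,Z} ∋ J.
size 2: {A,G}, {A,N}, {A,S} …(+12); under {A,G} Q still reaches {J,N,S,T,Z} ∋ J.
Q↔J cannot be blocked by any observed set — no back-door set.
No mediator lies on a directed Q→…→J path.
Neither criterion identifies P(J|do(Q)) in this graph.

P(J|do(Q)): not identifiable (no BD/FD set).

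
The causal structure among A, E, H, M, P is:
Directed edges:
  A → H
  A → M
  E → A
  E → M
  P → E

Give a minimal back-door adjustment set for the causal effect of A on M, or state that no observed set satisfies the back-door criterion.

A→M: minimal back-door set {E}.

desc(A)\{A}={H,M}; candidates ⊆ {E,P}.
size 0: {}; under {} A still reaches {E,M,P} ∋ M.
{E}: A⊥M given {E} in G with A→· removed — back-door holds.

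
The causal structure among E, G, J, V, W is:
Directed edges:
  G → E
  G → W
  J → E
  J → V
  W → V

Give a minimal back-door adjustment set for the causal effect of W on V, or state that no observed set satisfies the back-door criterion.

desc(W)\{W}={V}; candidates ⊆ {E,G,J}.
∅: W⊥V given ∅ in G with W→· removed — back-door holds.

W→V: minimal back-door set ∅.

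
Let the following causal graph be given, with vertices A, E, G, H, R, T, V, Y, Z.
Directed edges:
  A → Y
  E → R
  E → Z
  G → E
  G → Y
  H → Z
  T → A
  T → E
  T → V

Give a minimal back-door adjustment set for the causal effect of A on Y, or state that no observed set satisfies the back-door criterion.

A→Y: minimal back-door set ∅.

desc(A)\{A}={Y}; candidates ⊆ {E,G,H,R,T,V,Z}.
∅: A⊥Y given ∅ in G with A→· removed — back-door holds.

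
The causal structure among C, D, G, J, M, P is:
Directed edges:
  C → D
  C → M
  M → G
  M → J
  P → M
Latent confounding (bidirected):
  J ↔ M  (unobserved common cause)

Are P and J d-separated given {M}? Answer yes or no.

No — P and J are d-connected given {M}.

Bayes-Ball from P | {M} reaches {C,D,J}.
J ∈ reach(P|{M}) ⇒ P ⊥̸ J | {M}.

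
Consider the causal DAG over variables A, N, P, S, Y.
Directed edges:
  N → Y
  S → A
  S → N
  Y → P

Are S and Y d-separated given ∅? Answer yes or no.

Bayes-Ball from S | ∅ reaches {A,N,P,Y}.
Y ∈ reach(S|∅) ⇒ S ⊥̸ Y | ∅.

No — S and Y are d-connected given ∅.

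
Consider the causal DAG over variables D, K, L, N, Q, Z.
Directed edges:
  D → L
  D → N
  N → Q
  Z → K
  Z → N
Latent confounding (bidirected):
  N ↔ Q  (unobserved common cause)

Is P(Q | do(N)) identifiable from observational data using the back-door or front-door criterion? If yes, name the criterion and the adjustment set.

P(Q|do(N)): not identifiable (no BD/FD set).

desc(N)\{N}={Q}; candidates ⊆ {D,K,L,Z}.
N↔Q: latent back-door arc(s) into N.
size 0: {}; under {} N still reaches {D,K,L,Q,Z} ∋ Q.
size 1: {D}, {K}, {L} …(+1); under {D} N still reaches {K,Q,Z} ∋ Q.
size 2: {D,K}, {D,L}, {D,Z} …(+3); under {D,K} N still reaches {Q,Z} ∋ Q.
N↔Q cannot be blocked by any observed set — no back-door set.
No mediator lies on a directed N→…→Q path.
Neither criterion identifies P(Q|do(N)) in this graph.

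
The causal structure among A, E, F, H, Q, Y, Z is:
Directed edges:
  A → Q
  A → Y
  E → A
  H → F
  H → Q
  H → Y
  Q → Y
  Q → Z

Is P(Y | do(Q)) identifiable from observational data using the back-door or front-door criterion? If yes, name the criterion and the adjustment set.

desc(Q)\{Q}={Y,Z}; candidates ⊆ {A,E,F,H}.
size 0: {}; under {} Q still reaches {A,E,F,H,Y} ∋ Y.
size 1: {A}, {E}, {F} …(+1); under {A} Q still reaches {F,H,Y} ∋ Y.
{A,H}: Q⊥Y given {A,H} in G with Q→· removed — back-door holds.
P(Y|do(Q)) = Σ_{A,H} P(Y|Q,A,H)·P(A,H).

P(Y|do(Q)): backdoor, adjust for {A, H}.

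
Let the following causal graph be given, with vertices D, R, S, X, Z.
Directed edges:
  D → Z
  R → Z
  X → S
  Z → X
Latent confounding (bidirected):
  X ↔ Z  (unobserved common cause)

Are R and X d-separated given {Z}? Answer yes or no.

Bayes-Ball from R | {Z} reaches {D,S,X}.
X ∈ reach(R|{Z}) ⇒ R ⊥̸ X | {Z}.

No — R and X are d-connected given {Z}.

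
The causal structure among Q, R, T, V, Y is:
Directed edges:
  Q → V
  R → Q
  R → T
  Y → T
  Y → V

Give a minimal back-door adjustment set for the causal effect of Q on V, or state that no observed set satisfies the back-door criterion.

desc(Q)\{Q}={V}; candidates ⊆ {R,T,Y}.
∅: Q⊥V given ∅ in G with Q→· removed — back-door holds.

Q→V: minimal back-door set ∅.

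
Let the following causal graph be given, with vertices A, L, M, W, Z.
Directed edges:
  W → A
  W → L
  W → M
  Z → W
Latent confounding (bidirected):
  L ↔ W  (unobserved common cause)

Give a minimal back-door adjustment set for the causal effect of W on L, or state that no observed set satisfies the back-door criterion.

W→L: no observed back-door set.

desc(W)\{W}={A,L,M}; candidates ⊆ {Z}.
W↔L: latent back-door arc(s) into W.
size 0: {}; under {} W still reaches {L,Z} ∋ L.
size 1: {Z}; under {Z} W still reaches {L} ∋ L.
W↔L cannot be blocked by any observed set — no back-door set.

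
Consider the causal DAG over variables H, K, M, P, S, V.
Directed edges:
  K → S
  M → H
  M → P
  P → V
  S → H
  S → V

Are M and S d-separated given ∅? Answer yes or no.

Bayes-Ball from M | ∅ reaches {H,P,V}.
S ∉ reach(M|∅) ⇒ M ⊥ S | ∅.

Yes — M ⊥ S | ∅.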